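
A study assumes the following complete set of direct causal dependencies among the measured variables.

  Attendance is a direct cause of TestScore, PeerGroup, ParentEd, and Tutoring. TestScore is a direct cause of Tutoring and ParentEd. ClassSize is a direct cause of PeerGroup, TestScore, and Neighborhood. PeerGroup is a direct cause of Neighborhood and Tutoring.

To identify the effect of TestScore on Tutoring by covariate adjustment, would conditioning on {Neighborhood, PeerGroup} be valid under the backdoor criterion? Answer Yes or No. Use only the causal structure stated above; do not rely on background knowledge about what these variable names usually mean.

No

Backdoor paths from TestScore to Tutoring (paths whose first edge points into TestScore):
  P1: TestScore <- ClassSize -> PeerGroup <- Attendance -> Tutoring
  P2: TestScore <- ClassSize -> PeerGroup -> Tutoring
  P3: TestScore <- ClassSize -> Neighborhood <- PeerGroup <- Attendance -> Tutoring
  P4: TestScore <- ClassSize -> Neighborhood <- PeerGroup -> Tutoring
  P5: TestScore <- Attendance -> PeerGroup -> Tutoring
  P6: TestScore <- Attendance -> Tutoring
Condition 1 (no descendant of TestScore in the set): holds — descendants of TestScore are {ParentEd, Tutoring}; none are in {Neighborhood, PeerGroup}.
Condition 2 (every backdoor path blocked by {Neighborhood, PeerGroup}):
  P1: open — collider(s) PeerGroup are conditioned on (or have a conditioned descendant) and no non-collider on the path is in the set.
  P2: blocked at chain node PeerGroup ∈ conditioning set.
  P3: blocked at chain node PeerGroup ∈ conditioning set.
  P4: blocked at fork node PeerGroup ∈ conditioning set.
  P5: blocked at chain node PeerGroup ∈ conditioning set.
  P6: open — no interior node is in the conditioning set.
{Neighborhood, PeerGroup} does not satisfy the backdoor criterion.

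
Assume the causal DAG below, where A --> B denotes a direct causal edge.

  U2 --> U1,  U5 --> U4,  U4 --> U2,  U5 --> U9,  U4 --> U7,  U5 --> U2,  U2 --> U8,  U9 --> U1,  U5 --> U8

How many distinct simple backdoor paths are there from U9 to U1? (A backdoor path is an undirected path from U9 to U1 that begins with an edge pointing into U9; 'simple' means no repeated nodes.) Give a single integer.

A backdoor path from U9 to U1 is any simple undirected path whose first edge points into U9 (i.e. leaves U9 via a parent).
Parents of U9: {U5}.
Enumerating:
  P1: U9 <- U5 -> U4 -> U2 -> U1
  P2: U9 <- U5 -> U2 -> U1
  P3: U9 <- U5 -> U8 <- U2 -> U1
That exhausts the simple backdoor paths. Count: 3.

3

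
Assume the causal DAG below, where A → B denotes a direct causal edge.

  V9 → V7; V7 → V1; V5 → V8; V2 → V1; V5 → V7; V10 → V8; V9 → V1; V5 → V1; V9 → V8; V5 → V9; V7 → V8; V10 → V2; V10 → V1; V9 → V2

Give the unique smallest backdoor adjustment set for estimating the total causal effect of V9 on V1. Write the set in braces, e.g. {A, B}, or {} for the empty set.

Variables eligible for adjustment (non-descendants of V9, excluding V9 and V1): {V10, V5}.
Backdoor paths from V9 to V1:
  P1: V9 <- V5 -> V7 -> V8 <- V10 -> V2 -> V1
  P2: V9 <- V5 -> V7 -> V8 <- V10 -> V1
  P3: V9 <- V5 -> V7 -> V1
  P4: V9 <- V5 -> V8 <- V10 -> V2 -> V1
  P5: V9 <- V5 -> V8 <- V10 -> V1
  P6: V9 <- V5 -> V8 <- V7 -> V1
  P7: V9 <- V5 -> V1
The empty set is not sufficient: P3 (V9 <- V5 -> V7 -> V1) has no collider blocking it and no conditioned non-collider, so it is open.
Try {V5}:
  P1: blocked at fork node V5 ∈ conditioning set.
  P2: blocked at fork node V5 ∈ conditioning set.
  P3: blocked at fork node V5 ∈ conditioning set.
  P4: blocked at fork node V5 ∈ conditioning set.
  P5: blocked at fork node V5 ∈ conditioning set.
  P6: blocked at fork node V5 ∈ conditioning set.
  P7: blocked at fork node V5 ∈ conditioning set.
{V5} contains no descendant of V9 and blocks every backdoor path.
No other singleton works — e.g. {V10} leaves P3 open — so {V5} is the unique smallest valid adjustment set.

{V5}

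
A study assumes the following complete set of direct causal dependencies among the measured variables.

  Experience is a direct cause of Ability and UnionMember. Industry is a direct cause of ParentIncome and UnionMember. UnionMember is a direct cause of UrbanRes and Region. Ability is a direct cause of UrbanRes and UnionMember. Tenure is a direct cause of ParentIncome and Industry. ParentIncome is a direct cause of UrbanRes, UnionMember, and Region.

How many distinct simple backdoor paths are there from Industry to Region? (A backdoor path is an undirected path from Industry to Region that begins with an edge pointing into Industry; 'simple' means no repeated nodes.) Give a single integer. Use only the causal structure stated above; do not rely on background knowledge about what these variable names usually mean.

A backdoor path from Industry to Region is any simple undirected path whose first edge points into Industry (i.e. leaves Industry via a parent).
Parents of Industry: {Tenure}.
Enumerating:
  P1: Industry <- Tenure -> ParentIncome -> UnionMember -> Region
  P2: Industry <- Tenure -> ParentIncome -> Region
  P3: Industry <- Tenure -> ParentIncome -> UrbanRes <- Ability <- Experience -> UnionMember -> Region
  P4: Industry <- Tenure -> ParentIncome -> UrbanRes <- Ability -> UnionMember -> Region
  P5: Industry <- Tenure -> ParentIncome -> UrbanRes <- UnionMember -> Region
That exhausts the simple backdoor paths. Count: 5.

5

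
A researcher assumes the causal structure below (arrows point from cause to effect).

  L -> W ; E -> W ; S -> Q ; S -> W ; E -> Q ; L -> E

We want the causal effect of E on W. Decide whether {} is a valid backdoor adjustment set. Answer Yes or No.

No

Backdoor paths from E to W (paths whose first edge points into E):
  P1: E <- L -> W
Condition 1 (no descendant of E in the set): holds — descendants of E are {Q, W}; none are in {}.
Condition 2 (every backdoor path blocked by {}):
  P1: open — no interior node is in the conditioning set.
{} does not satisfy the backdoor criterion.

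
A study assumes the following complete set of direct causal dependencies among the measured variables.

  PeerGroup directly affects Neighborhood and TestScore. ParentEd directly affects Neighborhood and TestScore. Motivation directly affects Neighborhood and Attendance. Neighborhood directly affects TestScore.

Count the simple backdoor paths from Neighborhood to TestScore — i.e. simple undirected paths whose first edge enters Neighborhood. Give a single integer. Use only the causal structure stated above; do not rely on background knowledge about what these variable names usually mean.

A backdoor path from Neighborhood to TestScore is any simple undirected path whose first edge points into Neighborhood (i.e. leaves Neighborhood via a parent).
Parents of Neighborhood: {Motivation, ParentEd, PeerGroup}.
Enumerating:
  P1: Neighborhood <- PeerGroup -> TestScore
  P2: Neighborhood <- ParentEd -> TestScore
That exhausts the simple backdoor paths. Count: 2.

2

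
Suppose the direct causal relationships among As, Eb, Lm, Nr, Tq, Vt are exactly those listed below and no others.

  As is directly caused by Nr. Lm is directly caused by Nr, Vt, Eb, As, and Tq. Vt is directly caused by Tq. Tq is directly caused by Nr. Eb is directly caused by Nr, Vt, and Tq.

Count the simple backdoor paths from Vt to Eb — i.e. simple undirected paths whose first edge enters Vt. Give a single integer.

A backdoor path from Vt to Eb is any simple undirected path whose first edge points into Vt (i.e. leaves Vt via a parent).
Parents of Vt: {Tq}.
Enumerating:
  P1: Vt <- Tq <- Nr -> Eb
  P2: Vt <- Tq <- Nr -> As -> Lm <- Eb
  P3: Vt <- Tq <- Nr -> Lm <- Eb
  P4: Vt <- Tq -> Eb
  P5: Vt <- Tq -> Lm <- Nr -> Eb
  P6: Vt <- Tq -> Lm <- Eb
  P7: Vt <- Tq -> Lm <- As <- Nr -> Eb
That exhausts the simple backdoor paths. Count: 7.

7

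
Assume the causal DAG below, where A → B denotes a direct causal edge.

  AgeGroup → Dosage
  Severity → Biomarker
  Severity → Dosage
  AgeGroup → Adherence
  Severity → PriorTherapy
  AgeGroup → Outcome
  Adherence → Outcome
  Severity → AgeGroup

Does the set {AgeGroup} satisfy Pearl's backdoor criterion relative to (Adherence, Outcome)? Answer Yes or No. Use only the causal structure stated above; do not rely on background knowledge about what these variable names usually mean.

Backdoor paths from Adherence to Outcome (paths whose first edge points into Adherence):
  P1: Adherence <- AgeGroup -> Outcome
Condition 1 (no descendant of Adherence in the set): holds — descendants of Adherence are {Outcome}; none are in {AgeGroup}.
Condition 2 (every backdoor path blocked by {AgeGroup}):
  P1: blocked at fork node AgeGroup ∈ conditioning set.
{AgeGroup} satisfies the backdoor criterion.

Yes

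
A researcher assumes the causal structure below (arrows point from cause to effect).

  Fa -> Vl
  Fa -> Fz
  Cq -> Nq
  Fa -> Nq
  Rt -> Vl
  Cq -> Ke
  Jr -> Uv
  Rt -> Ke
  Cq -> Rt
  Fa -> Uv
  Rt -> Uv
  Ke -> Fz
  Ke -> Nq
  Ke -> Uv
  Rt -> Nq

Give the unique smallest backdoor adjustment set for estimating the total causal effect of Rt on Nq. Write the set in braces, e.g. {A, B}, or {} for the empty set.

Variables eligible for adjustment (non-descendants of Rt, excluding Rt and Nq): {Cq, Fa, Jr}.
Backdoor paths from Rt to Nq:
  P1: Rt <- Cq -> Ke -> Uv <- Fa -> Nq
  P2: Rt <- Cq -> Ke -> Fz <- Fa -> Nq
  P3: Rt <- Cq -> Ke -> Nq
  P4: Rt <- Cq -> Nq
The empty set is not sufficient: P3 (Rt <- Cq -> Ke -> Nq) has no collider blocking it and no conditioned non-collider, so it is open.
Try {Cq}:
  P1: blocked at fork node Cq ∈ conditioning set.
  P2: blocked at fork node Cq ∈ conditioning set.
  P3: blocked at fork node Cq ∈ conditioning set.
  P4: blocked at fork node Cq ∈ conditioning set.
{Cq} contains no descendant of Rt and blocks every backdoor path.
No other singleton works — e.g. {Fa} leaves P3 open — so {Cq} is the unique smallest valid adjustment set.

{Cq}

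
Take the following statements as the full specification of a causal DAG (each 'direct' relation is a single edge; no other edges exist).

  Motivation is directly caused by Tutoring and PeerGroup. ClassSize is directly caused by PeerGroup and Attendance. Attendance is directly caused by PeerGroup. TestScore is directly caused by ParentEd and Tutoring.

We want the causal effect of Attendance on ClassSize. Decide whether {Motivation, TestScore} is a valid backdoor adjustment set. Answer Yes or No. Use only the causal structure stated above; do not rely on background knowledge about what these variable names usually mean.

Backdoor paths from Attendance to ClassSize (paths whose first edge points into Attendance):
  P1: Attendance <- PeerGroup -> ClassSize
Condition 1 (no descendant of Attendance in the set): holds — descendants of Attendance are {ClassSize}; none are in {Motivation, TestScore}.
Condition 2 (every backdoor path blocked by {Motivation, TestScore}):
  P1: open — no interior node is in the conditioning set.
{Motivation, TestScore} does not satisfy the backdoor criterion.

No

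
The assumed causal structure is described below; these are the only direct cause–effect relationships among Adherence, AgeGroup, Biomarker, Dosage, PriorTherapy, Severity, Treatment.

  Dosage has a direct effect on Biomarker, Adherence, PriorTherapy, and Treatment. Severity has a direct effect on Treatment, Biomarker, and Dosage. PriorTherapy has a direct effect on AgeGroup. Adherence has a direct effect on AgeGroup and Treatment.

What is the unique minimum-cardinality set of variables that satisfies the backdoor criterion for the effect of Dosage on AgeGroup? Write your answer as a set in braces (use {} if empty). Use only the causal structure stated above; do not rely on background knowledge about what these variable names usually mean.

{}

Variables eligible for adjustment (non-descendants of Dosage, excluding Dosage and AgeGroup): {Severity}.
Backdoor paths from Dosage to AgeGroup:
  P1: Dosage <- Severity -> Treatment <- Adherence -> AgeGroup
Each backdoor path contains an unconditioned collider, so every path is already blocked with the empty conditioning set:
  P1: blocked at collider Treatment (neither it nor any descendant is in the conditioning set).
The empty set is therefore the unique smallest valid set.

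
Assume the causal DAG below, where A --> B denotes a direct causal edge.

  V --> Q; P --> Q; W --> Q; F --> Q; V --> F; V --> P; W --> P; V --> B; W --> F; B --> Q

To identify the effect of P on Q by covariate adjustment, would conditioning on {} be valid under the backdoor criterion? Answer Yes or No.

No

Backdoor paths from P to Q (paths whose first edge points into P):
  P1: P <- W -> F <- V -> B -> Q
  P2: P <- W -> F <- V -> Q
  P3: P <- W -> F -> Q
  P4: P <- W -> Q
  P5: P <- V -> B -> Q
  P6: P <- V -> F <- W -> Q
  P7: P <- V -> F -> Q
  P8: P <- V -> Q
Condition 1 (no descendant of P in the set): holds — descendants of P are {Q}; none are in {}.
Condition 2 (every backdoor path blocked by {}):
  P1: blocked at collider F (neither it nor any descendant is in the conditioning set).
  P2: blocked at collider F (neither it nor any descendant is in the conditioning set).
  P3: open — no interior node is in the conditioning set.
  P4: open — no interior node is in the conditioning set.
  P5: open — no interior node is in the conditioning set.
  P6: blocked at collider F (neither it nor any descendant is in the conditioning set).
  P7: open — no interior node is in the conditioning set.
  P8: open — no interior node is in the conditioning set.
{} does not satisfy the backdoor criterion.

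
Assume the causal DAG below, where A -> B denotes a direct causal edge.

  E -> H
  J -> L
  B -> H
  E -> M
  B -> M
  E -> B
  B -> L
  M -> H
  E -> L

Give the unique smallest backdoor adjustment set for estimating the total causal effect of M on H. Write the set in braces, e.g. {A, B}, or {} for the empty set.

Variables eligible for adjustment (non-descendants of M, excluding M and H): {B, E, J, L}.
Backdoor paths from M to H:
  P1: M <- E -> B -> H
  P2: M <- E -> H
  P3: M <- E -> L <- B -> H
  P4: M <- B <- E -> H
  P5: M <- B -> H
  P6: M <- B -> L <- E -> H
The empty set is not sufficient: P1 (M <- E -> B -> H) has no collider blocking it and no conditioned non-collider, so it is open.
Try {B, E}:
  P1: blocked at fork node E ∈ conditioning set.
  P2: blocked at fork node E ∈ conditioning set.
  P3: blocked at fork node E ∈ conditioning set.
  P4: blocked at chain node B ∈ conditioning set.
  P5: blocked at fork node B ∈ conditioning set.
  P6: blocked at fork node B ∈ conditioning set.
{B, E} contains no descendant of M and blocks every backdoor path.
Every element of {B, E} is needed (dropping B leaves P5 open; dropping E leaves P2 open), so no proper subset is valid.
Among all size-2 subsets of the eligible variables, only {B, E} blocks every backdoor path, so it is the unique smallest valid adjustment set.

{B, E}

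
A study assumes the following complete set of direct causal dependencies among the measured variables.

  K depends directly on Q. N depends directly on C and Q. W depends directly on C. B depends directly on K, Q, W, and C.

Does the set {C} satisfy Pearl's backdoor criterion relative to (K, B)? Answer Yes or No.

No

Backdoor paths from K to B (paths whose first edge points into K):
  P1: K <- Q -> N <- C -> W -> B
  P2: K <- Q -> N <- C -> B
  P3: K <- Q -> B
Condition 1 (no descendant of K in the set): holds — descendants of K are {B}; none are in {C}.
Condition 2 (every backdoor path blocked by {C}):
  P1: blocked at collider N (neither it nor any descendant is in the conditioning set).
  P2: blocked at collider N (neither it nor any descendant is in the conditioning set).
  P3: open — no interior node is in the conditioning set.
{C} does not satisfy the backdoor criterion.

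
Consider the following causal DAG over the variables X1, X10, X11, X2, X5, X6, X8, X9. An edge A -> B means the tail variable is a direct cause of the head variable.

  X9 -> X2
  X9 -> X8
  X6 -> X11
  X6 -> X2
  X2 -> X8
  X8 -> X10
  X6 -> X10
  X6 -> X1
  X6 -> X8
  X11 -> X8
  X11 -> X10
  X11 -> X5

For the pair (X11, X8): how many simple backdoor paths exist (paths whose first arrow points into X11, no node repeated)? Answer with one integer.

A backdoor path from X11 to X8 is any simple undirected path whose first edge points into X11 (i.e. leaves X11 via a parent).
Parents of X11: {X6}.
Enumerating:
  P1: X11 <- X6 -> X2 <- X9 -> X8
  P2: X11 <- X6 -> X2 -> X8
  P3: X11 <- X6 -> X8
  P4: X11 <- X6 -> X10 <- X8
That exhausts the simple backdoor paths. Count: 4.

4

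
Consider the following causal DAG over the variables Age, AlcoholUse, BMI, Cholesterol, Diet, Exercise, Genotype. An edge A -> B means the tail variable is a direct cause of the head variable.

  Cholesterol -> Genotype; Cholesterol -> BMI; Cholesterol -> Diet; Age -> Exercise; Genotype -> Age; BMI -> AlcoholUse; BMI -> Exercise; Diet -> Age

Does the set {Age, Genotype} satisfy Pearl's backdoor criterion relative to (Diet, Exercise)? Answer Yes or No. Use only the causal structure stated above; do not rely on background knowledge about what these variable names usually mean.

No

Backdoor paths from Diet to Exercise (paths whose first edge points into Diet):
  P1: Diet <- Cholesterol -> Genotype -> Age -> Exercise
  P2: Diet <- Cholesterol -> BMI -> Exercise
Condition 1 (no descendant of Diet in the set): FAILS — Age is a descendant of Diet.
Condition 2 (every backdoor path blocked by {Age, Genotype}):
  P1: blocked at chain node Genotype ∈ conditioning set.
  P2: open — no interior node is in the conditioning set.
{Age, Genotype} does not satisfy the backdoor criterion.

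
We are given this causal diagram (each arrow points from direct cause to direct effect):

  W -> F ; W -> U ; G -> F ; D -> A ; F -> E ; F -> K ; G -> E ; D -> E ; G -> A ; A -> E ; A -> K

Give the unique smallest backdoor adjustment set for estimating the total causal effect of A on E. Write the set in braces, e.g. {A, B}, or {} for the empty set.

{D, G}

Variables eligible for adjustment (non-descendants of A, excluding A and E): {D, F, G, U, W}.
Backdoor paths from A to E:
  P1: A <- D -> E
  P2: A <- G -> F -> E
  P3: A <- G -> E
The empty set is not sufficient: P1 (A <- D -> E) has no collider blocking it and no conditioned non-collider, so it is open.
Try {D, G}:
  P1: blocked at fork node D ∈ conditioning set.
  P2: blocked at fork node G ∈ conditioning set.
  P3: blocked at fork node G ∈ conditioning set.
{D, G} contains no descendant of A and blocks every backdoor path.
Every element of {D, G} is needed (dropping D leaves P1 open; dropping G leaves P2 open), so no proper subset is valid.
Among all size-2 subsets of the eligible variables, only {D, G} blocks every backdoor path, so it is the unique smallest valid adjustment set.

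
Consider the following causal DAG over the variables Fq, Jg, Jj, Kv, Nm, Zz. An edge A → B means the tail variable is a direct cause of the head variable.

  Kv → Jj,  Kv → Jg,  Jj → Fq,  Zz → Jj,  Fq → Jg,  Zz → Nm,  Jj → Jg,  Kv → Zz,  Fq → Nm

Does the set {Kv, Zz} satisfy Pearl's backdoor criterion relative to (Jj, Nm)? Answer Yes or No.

Backdoor paths from Jj to Nm (paths whose first edge points into Jj):
  P1: Jj <- Kv -> Zz -> Nm
  P2: Jj <- Kv -> Jg <- Fq -> Nm
  P3: Jj <- Zz <- Kv -> Jg <- Fq -> Nm
  P4: Jj <- Zz -> Nm
Condition 1 (no descendant of Jj in the set): holds — descendants of Jj are {Fq, Jg, Nm}; none are in {Kv, Zz}.
Condition 2 (every backdoor path blocked by {Kv, Zz}):
  P1: blocked at fork node Kv ∈ conditioning set.
  P2: blocked at fork node Kv ∈ conditioning set.
  P3: blocked at chain node Zz ∈ conditioning set.
  P4: blocked at fork node Zz ∈ conditioning set.
{Kv, Zz} satisfies the backdoor criterion.

Yes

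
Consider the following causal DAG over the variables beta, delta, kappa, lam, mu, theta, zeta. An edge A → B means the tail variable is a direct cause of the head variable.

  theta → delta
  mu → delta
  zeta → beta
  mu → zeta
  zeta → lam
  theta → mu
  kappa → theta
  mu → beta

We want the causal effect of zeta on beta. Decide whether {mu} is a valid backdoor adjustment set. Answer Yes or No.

Backdoor paths from zeta to beta (paths whose first edge points into zeta):
  P1: zeta <- mu -> beta
Condition 1 (no descendant of zeta in the set): holds — descendants of zeta are {beta, lam}; none are in {mu}.
Condition 2 (every backdoor path blocked by {mu}):
  P1: blocked at fork node mu ∈ conditioning set.
{mu} satisfies the backdoor criterion.

Yes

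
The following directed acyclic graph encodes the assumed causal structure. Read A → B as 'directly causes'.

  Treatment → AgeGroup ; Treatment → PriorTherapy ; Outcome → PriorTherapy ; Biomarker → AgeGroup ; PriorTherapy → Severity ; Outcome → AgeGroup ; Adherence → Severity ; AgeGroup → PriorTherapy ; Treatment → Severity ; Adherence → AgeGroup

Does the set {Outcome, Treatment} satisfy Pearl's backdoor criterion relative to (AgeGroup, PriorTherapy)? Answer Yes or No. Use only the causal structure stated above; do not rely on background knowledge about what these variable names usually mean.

Backdoor paths from AgeGroup to PriorTherapy (paths whose first edge points into AgeGroup):
  P1: AgeGroup <- Adherence -> Severity <- Treatment -> PriorTherapy
  P2: AgeGroup <- Adherence -> Severity <- PriorTherapy
  P3: AgeGroup <- Treatment -> PriorTherapy
  P4: AgeGroup <- Treatment -> Severity <- PriorTherapy
  P5: AgeGroup <- Outcome -> PriorTherapy
Condition 1 (no descendant of AgeGroup in the set): holds — descendants of AgeGroup are {PriorTherapy, Severity}; none are in {Outcome, Treatment}.
Condition 2 (every backdoor path blocked by {Outcome, Treatment}):
  P1: blocked at collider Severity (neither it nor any descendant is in the conditioning set).
  P2: blocked at collider Severity (neither it nor any descendant is in the conditioning set).
  P3: blocked at fork node Treatment ∈ conditioning set.
  P4: blocked at fork node Treatment ∈ conditioning set.
  P5: blocked at fork node Outcome ∈ conditioning set.
{Outcome, Treatment} satisfies the backdoor criterion.

Yes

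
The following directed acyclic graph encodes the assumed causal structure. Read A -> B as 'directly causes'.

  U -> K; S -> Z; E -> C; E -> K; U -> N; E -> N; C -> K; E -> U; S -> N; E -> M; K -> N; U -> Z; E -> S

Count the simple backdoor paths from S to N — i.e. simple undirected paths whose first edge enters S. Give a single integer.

7

A backdoor path from S to N is any simple undirected path whose first edge points into S (i.e. leaves S via a parent).
Parents of S: {E}.
Enumerating:
  P1: S <- E -> U -> K -> N
  P2: S <- E -> U -> N
  P3: S <- E -> C -> K <- U -> N
  P4: S <- E -> C -> K -> N
  P5: S <- E -> K <- U -> N
  P6: S <- E -> K -> N
  P7: S <- E -> N
That exhausts the simple backdoor paths. Count: 7.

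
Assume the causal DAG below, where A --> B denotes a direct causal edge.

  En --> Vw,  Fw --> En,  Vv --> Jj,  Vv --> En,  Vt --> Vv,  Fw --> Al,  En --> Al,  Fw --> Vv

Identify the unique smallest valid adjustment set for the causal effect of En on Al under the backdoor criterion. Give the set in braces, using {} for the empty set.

Variables eligible for adjustment (non-descendants of En, excluding En and Al): {Fw, Jj, Vt, Vv}.
Backdoor paths from En to Al:
  P1: En <- Fw -> Al
  P2: En <- Vv <- Fw -> Al
The empty set is not sufficient: P1 (En <- Fw -> Al) has no collider blocking it and no conditioned non-collider, so it is open.
Try {Fw}:
  P1: blocked at fork node Fw ∈ conditioning set.
  P2: blocked at fork node Fw ∈ conditioning set.
{Fw} contains no descendant of En and blocks every backdoor path.
No other singleton works — e.g. {Vt} leaves P1 open — so {Fw} is the unique smallest valid adjustment set.

{Fw}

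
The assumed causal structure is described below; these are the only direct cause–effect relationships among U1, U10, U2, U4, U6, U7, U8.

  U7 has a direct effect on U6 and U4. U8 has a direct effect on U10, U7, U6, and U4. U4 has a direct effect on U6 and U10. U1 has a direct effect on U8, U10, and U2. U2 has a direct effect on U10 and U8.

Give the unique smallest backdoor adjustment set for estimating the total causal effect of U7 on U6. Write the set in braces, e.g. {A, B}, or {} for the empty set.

{U8}

Variables eligible for adjustment (non-descendants of U7, excluding U7 and U6): {U1, U2, U8}.
Backdoor paths from U7 to U6:
  P1: U7 <- U8 <- U1 -> U2 -> U10 <- U4 -> U6
  P2: U7 <- U8 <- U1 -> U10 <- U4 -> U6
  P3: U7 <- U8 <- U2 <- U1 -> U10 <- U4 -> U6
  P4: U7 <- U8 <- U2 -> U10 <- U4 -> U6
  P5: U7 <- U8 -> U4 -> U6
  P6: U7 <- U8 -> U10 <- U4 -> U6
  P7: U7 <- U8 -> U6
The empty set is not sufficient: P5 (U7 <- U8 -> U4 -> U6) has no collider blocking it and no conditioned non-collider, so it is open.
Try {U8}:
  P1: blocked at chain node U8 ∈ conditioning set.
  P2: blocked at chain node U8 ∈ conditioning set.
  P3: blocked at chain node U8 ∈ conditioning set.
  P4: blocked at chain node U8 ∈ conditioning set.
  P5: blocked at fork node U8 ∈ conditioning set.
  P6: blocked at fork node U8 ∈ conditioning set.
  P7: blocked at fork node U8 ∈ conditioning set.
{U8} contains no descendant of U7 and blocks every backdoor path.
No other singleton works — e.g. {U1} leaves P5 open — so {U8} is the unique smallest valid adjustment set.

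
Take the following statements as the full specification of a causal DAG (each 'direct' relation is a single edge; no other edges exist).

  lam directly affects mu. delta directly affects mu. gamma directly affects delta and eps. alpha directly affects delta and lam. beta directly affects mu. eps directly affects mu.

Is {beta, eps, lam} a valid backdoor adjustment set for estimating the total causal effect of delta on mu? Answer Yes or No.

Backdoor paths from delta to mu (paths whose first edge points into delta):
  P1: delta <- gamma -> eps -> mu
  P2: delta <- alpha -> lam -> mu
Condition 1 (no descendant of delta in the set): holds — descendants of delta are {mu}; none are in {beta, eps, lam}.
Condition 2 (every backdoor path blocked by {beta, eps, lam}):
  P1: blocked at chain node eps ∈ conditioning set.
  P2: blocked at chain node lam ∈ conditioning set.
{beta, eps, lam} satisfies the backdoor criterion.

Yes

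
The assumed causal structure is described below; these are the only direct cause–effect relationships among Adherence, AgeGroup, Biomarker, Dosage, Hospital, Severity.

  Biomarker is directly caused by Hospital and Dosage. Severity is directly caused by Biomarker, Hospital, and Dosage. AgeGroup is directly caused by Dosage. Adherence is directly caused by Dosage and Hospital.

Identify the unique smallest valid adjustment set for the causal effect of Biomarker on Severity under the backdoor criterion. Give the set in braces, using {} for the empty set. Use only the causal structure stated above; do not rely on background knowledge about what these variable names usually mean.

Variables eligible for adjustment (non-descendants of Biomarker, excluding Biomarker and Severity): {Adherence, AgeGroup, Dosage, Hospital}.
Backdoor paths from Biomarker to Severity:
  P1: Biomarker <- Dosage -> Adherence <- Hospital -> Severity
  P2: Biomarker <- Dosage -> Severity
  P3: Biomarker <- Hospital -> Adherence <- Dosage -> Severity
  P4: Biomarker <- Hospital -> Severity
The empty set is not sufficient: P2 (Biomarker <- Dosage -> Severity) has no collider blocking it and no conditioned non-collider, so it is open.
Try {Dosage, Hospital}:
  P1: blocked at fork node Dosage ∈ conditioning set.
  P2: blocked at fork node Dosage ∈ conditioning set.
  P3: blocked at fork node Hospital ∈ conditioning set.
  P4: blocked at fork node Hospital ∈ conditioning set.
{Dosage, Hospital} contains no descendant of Biomarker and blocks every backdoor path.
Every element of {Dosage, Hospital} is needed (dropping Dosage leaves P2 open; dropping Hospital leaves P4 open), so no proper subset is valid.
Among all size-2 subsets of the eligible variables, only {Dosage, Hospital} blocks every backdoor path, so it is the unique smallest valid adjustment set.

{Dosage, Hospital}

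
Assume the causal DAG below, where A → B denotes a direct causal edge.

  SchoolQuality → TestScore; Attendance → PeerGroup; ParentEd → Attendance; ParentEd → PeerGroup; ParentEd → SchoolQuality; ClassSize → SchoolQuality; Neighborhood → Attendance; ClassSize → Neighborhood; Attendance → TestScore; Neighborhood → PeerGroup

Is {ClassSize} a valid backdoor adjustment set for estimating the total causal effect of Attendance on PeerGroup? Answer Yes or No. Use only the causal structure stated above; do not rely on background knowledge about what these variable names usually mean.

No

Backdoor paths from Attendance to PeerGroup (paths whose first edge points into Attendance):
  P1: Attendance <- ParentEd -> SchoolQuality <- ClassSize -> Neighborhood -> PeerGroup
  P2: Attendance <- ParentEd -> PeerGroup
  P3: Attendance <- Neighborhood <- ClassSize -> SchoolQuality <- ParentEd -> PeerGroup
  P4: Attendance <- Neighborhood -> PeerGroup
Condition 1 (no descendant of Attendance in the set): holds — descendants of Attendance are {PeerGroup, TestScore}; none are in {ClassSize}.
Condition 2 (every backdoor path blocked by {ClassSize}):
  P1: blocked at collider SchoolQuality (neither it nor any descendant is in the conditioning set).
  P2: open — no interior node is in the conditioning set.
  P3: blocked at fork node ClassSize ∈ conditioning set.
  P4: open — no interior node is in the conditioning set.
{ClassSize} does not satisfy the backdoor criterion.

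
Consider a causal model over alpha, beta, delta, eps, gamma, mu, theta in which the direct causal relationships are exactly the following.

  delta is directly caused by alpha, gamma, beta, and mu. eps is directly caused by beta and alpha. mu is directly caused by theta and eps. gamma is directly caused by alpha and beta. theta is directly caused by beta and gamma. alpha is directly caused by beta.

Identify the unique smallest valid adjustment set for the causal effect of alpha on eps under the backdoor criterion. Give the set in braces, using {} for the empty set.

Variables eligible for adjustment (non-descendants of alpha, excluding alpha and eps): {beta}.
Backdoor paths from alpha to eps:
  P1: alpha <- beta -> gamma -> theta -> mu <- eps
  P2: alpha <- beta -> gamma -> delta <- mu <- eps
  P3: alpha <- beta -> theta <- gamma -> delta <- mu <- eps
  P4: alpha <- beta -> theta -> mu <- eps
  P5: alpha <- beta -> eps
  P6: alpha <- beta -> delta <- gamma -> theta -> mu <- eps
  P7: alpha <- beta -> delta <- mu <- eps
The empty set is not sufficient: P5 (alpha <- beta -> eps) has no collider blocking it and no conditioned non-collider, so it is open.
Try {beta}:
  P1: blocked at fork node beta ∈ conditioning set.
  P2: blocked at fork node beta ∈ conditioning set.
  P3: blocked at fork node beta ∈ conditioning set.
  P4: blocked at fork node beta ∈ conditioning set.
  P5: blocked at fork node beta ∈ conditioning set.
  P6: blocked at fork node beta ∈ conditioning set.
  P7: blocked at fork node beta ∈ conditioning set.
{beta} contains no descendant of alpha and blocks every backdoor path.
{beta} is the unique smallest valid adjustment set.

{beta}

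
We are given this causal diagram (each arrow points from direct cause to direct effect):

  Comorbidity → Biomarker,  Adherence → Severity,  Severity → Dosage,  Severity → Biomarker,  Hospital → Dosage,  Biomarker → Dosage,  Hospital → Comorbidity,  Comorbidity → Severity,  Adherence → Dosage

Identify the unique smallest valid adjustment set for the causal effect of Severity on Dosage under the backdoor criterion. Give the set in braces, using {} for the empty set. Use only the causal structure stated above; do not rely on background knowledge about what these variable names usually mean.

{Adherence, Comorbidity}

Variables eligible for adjustment (non-descendants of Severity, excluding Severity and Dosage): {Adherence, Comorbidity, Hospital}.
Backdoor paths from Severity to Dosage:
  P1: Severity <- Comorbidity <- Hospital -> Dosage
  P2: Severity <- Comorbidity -> Biomarker -> Dosage
  P3: Severity <- Adherence -> Dosage
The empty set is not sufficient: P1 (Severity <- Comorbidity <- Hospital -> Dosage) has no collider blocking it and no conditioned non-collider, so it is open.
Try {Adherence, Comorbidity}:
  P1: blocked at chain node Comorbidity ∈ conditioning set.
  P2: blocked at fork node Comorbidity ∈ conditioning set.
  P3: blocked at fork node Adherence ∈ conditioning set.
{Adherence, Comorbidity} contains no descendant of Severity and blocks every backdoor path.
Every element of {Adherence, Comorbidity} is needed (dropping Adherence leaves P3 open; dropping Comorbidity leaves P1 open), so no proper subset is valid.
Among all size-2 subsets of the eligible variables, only {Adherence, Comorbidity} blocks every backdoor path, so it is the unique smallest valid adjustment set.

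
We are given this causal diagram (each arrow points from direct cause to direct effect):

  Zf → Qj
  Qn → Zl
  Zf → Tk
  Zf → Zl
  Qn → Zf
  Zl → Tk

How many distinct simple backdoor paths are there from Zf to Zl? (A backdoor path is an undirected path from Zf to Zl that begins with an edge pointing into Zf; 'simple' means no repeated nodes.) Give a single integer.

1

A backdoor path from Zf to Zl is any simple undirected path whose first edge points into Zf (i.e. leaves Zf via a parent).
Parents of Zf: {Qn}.
Enumerating:
  P1: Zf <- Qn -> Zl
That exhausts the simple backdoor paths. Count: 1.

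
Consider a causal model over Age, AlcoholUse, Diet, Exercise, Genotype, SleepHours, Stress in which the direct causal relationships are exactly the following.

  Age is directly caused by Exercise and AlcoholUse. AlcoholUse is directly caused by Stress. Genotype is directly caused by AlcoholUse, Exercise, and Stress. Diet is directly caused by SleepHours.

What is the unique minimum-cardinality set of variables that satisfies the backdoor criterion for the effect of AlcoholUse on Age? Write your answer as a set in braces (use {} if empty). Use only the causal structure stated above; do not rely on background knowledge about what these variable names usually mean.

Variables eligible for adjustment (non-descendants of AlcoholUse, excluding AlcoholUse and Age): {Diet, Exercise, SleepHours, Stress}.
Backdoor paths from AlcoholUse to Age:
  P1: AlcoholUse <- Stress -> Genotype <- Exercise -> Age
Each backdoor path contains an unconditioned collider, so every path is already blocked with the empty conditioning set:
  P1: blocked at collider Genotype (neither it nor any descendant is in the conditioning set).
The empty set is therefore the unique smallest valid set.

{}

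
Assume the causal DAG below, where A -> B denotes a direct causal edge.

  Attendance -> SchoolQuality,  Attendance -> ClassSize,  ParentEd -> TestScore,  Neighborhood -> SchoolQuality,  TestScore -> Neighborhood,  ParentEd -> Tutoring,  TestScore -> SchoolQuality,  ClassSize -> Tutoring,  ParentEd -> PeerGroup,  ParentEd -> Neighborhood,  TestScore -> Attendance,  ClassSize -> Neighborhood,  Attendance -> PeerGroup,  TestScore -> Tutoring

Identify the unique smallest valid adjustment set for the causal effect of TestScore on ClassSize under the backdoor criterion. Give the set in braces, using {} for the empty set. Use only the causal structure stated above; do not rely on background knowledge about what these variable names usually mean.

{}

Variables eligible for adjustment (non-descendants of TestScore, excluding TestScore and ClassSize): {ParentEd}.
Backdoor paths from TestScore to ClassSize:
  P1: TestScore <- ParentEd -> Tutoring <- ClassSize
  P2: TestScore <- ParentEd -> Neighborhood <- ClassSize
  P3: TestScore <- ParentEd -> Neighborhood -> SchoolQuality <- Attendance -> ClassSize
  P4: TestScore <- ParentEd -> PeerGroup <- Attendance -> ClassSize
  P5: TestScore <- ParentEd -> PeerGroup <- Attendance -> SchoolQuality <- Neighborhood <- ClassSize
Each backdoor path contains an unconditioned collider, so every path is already blocked with the empty conditioning set:
  P1: blocked at collider Tutoring (neither it nor any descendant is in the conditioning set).
  P2: blocked at collider Neighborhood (neither it nor any descendant is in the conditioning set).
  P3: blocked at collider SchoolQuality (neither it nor any descendant is in the conditioning set).
  P4: blocked at collider PeerGroup (neither it nor any descendant is in the conditioning set).
  P5: blocked at collider PeerGroup (neither it nor any descendant is in the conditioning set).
The empty set is therefore the unique smallest valid set.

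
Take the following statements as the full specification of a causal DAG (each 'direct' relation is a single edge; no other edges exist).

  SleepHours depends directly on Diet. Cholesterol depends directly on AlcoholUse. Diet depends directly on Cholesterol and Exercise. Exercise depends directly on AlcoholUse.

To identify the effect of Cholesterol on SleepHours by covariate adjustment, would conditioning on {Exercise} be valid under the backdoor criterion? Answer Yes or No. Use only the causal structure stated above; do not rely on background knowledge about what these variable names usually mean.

Backdoor paths from Cholesterol to SleepHours (paths whose first edge points into Cholesterol):
  P1: Cholesterol <- AlcoholUse -> Exercise -> Diet -> SleepHours
Condition 1 (no descendant of Cholesterol in the set): holds — descendants of Cholesterol are {Diet, SleepHours}; none are in {Exercise}.
Condition 2 (every backdoor path blocked by {Exercise}):
  P1: blocked at chain node Exercise ∈ conditioning set.
{Exercise} satisfies the backdoor criterion.

Yes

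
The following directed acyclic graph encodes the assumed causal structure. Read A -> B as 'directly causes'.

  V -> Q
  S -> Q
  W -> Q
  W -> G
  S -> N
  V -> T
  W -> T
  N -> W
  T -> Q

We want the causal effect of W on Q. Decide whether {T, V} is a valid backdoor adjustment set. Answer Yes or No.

Backdoor paths from W to Q (paths whose first edge points into W):
  P1: W <- N <- S -> Q
Condition 1 (no descendant of W in the set): FAILS — T is a descendant of W.
Condition 2 (every backdoor path blocked by {T, V}):
  P1: open — no interior node is in the conditioning set.
{T, V} does not satisfy the backdoor criterion.

No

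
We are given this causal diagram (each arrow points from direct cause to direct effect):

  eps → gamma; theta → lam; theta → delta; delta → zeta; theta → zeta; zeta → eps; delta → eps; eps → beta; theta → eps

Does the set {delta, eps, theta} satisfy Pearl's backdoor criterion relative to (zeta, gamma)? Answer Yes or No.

Backdoor paths from zeta to gamma (paths whose first edge points into zeta):
  P1: zeta <- theta -> delta -> eps -> gamma
  P2: zeta <- theta -> eps -> gamma
  P3: zeta <- delta <- theta -> eps -> gamma
  P4: zeta <- delta -> eps -> gamma
Condition 1 (no descendant of zeta in the set): FAILS — eps is a descendant of zeta.
Condition 2 (every backdoor path blocked by {delta, eps, theta}):
  P1: blocked at fork node theta ∈ conditioning set.
  P2: blocked at fork node theta ∈ conditioning set.
  P3: blocked at chain node delta ∈ conditioning set.
  P4: blocked at fork node delta ∈ conditioning set.
{delta, eps, theta} does not satisfy the backdoor criterion.

No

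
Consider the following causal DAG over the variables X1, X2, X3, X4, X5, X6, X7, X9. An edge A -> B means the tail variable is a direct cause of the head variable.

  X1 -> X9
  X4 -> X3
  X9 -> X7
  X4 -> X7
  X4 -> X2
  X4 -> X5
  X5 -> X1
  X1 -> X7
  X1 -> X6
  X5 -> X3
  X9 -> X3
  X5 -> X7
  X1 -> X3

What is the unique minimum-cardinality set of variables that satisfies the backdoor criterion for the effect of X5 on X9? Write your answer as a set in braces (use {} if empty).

{}

Variables eligible for adjustment (non-descendants of X5, excluding X5 and X9): {X2, X4}.
Backdoor paths from X5 to X9:
  P1: X5 <- X4 -> X3 <- X1 -> X9
  P2: X5 <- X4 -> X3 <- X1 -> X7 <- X9
  P3: X5 <- X4 -> X3 <- X9
  P4: X5 <- X4 -> X7 <- X1 -> X9
  P5: X5 <- X4 -> X7 <- X1 -> X3 <- X9
  P6: X5 <- X4 -> X7 <- X9
Each backdoor path contains an unconditioned collider, so every path is already blocked with the empty conditioning set:
  P1: blocked at collider X3 (neither it nor any descendant is in the conditioning set).
  P2: blocked at collider X3 (neither it nor any descendant is in the conditioning set).
  P3: blocked at collider X3 (neither it nor any descendant is in the conditioning set).
  P4: blocked at collider X7 (neither it nor any descendant is in the conditioning set).
  P5: blocked at collider X7 (neither it nor any descendant is in the conditioning set).
  P6: blocked at collider X7 (neither it nor any descendant is in the conditioning set).
The empty set is therefore the unique smallest valid set.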